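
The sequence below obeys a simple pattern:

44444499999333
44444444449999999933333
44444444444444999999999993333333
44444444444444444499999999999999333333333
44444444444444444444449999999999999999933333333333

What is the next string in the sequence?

Term n consists of 4n+2 4's, followed by 3n+2 9's, followed by 2n+1 3's (n = 1, 2, …).
Setting n = 6 gives 26, 20, 13 characters in each block.

44444444444444444444444444999999999999999999993333333333333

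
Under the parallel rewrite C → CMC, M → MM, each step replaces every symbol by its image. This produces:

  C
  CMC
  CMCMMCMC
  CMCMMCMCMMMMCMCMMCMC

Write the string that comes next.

CMCMMCMCMMMMCMCMMCMCMMMMMMMMCMCMMCMCMMMMCMCMMCMC

Replace each of the 20 characters of CMCMMCMCMMMMCMCMMCMC in place — CMC MM CMC MM MM CMC MM CMC MM MM MM MM CMC MM CMC MM MM CMC MM CMC — and concatenate.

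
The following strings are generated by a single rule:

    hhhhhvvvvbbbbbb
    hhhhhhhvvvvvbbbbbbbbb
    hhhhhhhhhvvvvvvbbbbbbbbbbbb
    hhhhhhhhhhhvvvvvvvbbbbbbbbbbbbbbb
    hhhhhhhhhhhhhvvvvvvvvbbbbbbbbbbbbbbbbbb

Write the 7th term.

Term n consists of 2n+1 h's, followed by n+2 v's, followed by 3n b's, where the shown terms are n = 2, 3, 4, 5, 6.
At n = 8 the blocks have lengths 17, 10, 24.

hhhhhhhhhhhhhhhhhvvvvvvvvvvbbbbbbbbbbbbbbbbbbbbbbbb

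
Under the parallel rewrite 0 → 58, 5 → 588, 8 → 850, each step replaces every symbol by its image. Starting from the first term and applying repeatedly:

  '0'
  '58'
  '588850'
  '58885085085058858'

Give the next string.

Replace each of the 17 characters of 58885085085058858 in place — 588 850 850 850 588 58 850 588 58 850 588 58 588 850 850 588 850 — and concatenate.

588850850850588588505885885058858588850850588850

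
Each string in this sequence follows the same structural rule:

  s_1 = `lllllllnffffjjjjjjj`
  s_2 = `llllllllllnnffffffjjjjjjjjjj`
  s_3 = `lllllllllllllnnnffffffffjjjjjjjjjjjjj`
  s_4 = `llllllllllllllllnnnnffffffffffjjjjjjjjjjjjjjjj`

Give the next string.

lllllllllllllllllllnnnnnffffffffffffjjjjjjjjjjjjjjjjjjj

Each string has the form l^{3n-2} n^{n-2} f^{2n-2} j^{3n-2}, where the shown terms are n = 3, 4, 5, 6.
For the next term, n = 7, so the run lengths are 19, 5, 12, 19.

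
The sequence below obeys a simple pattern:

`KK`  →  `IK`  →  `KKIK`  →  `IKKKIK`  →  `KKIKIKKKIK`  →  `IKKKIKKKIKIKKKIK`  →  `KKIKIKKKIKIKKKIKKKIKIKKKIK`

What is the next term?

IKKKIKKKIKIKKKIKKKIKIKKKIKIKKKIKKKIKIKKKIK

Each term (from the third on) is the two preceding terms concatenated in order: term 3 = KK·IK = KKIK.
So term 8 is IKKKIKKKIKIKKKIK·KKIKIKKKIKIKKKIKKKIKIKKKIK.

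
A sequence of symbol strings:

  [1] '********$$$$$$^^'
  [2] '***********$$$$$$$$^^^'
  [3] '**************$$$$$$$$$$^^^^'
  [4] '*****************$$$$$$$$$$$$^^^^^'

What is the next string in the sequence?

********************$$$$$$$$$$$$$$^^^^^^

Each string has the form *^{3n+2} $^{2n+2} ^^{n}, where the shown terms are n = 2, 3, 4, 5.
Setting n = 6 gives 20, 14, 6 characters in each block.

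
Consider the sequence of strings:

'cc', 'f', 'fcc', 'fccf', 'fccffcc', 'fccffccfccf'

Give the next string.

From term 3 onward, concatenate the last term with the second-to-last: f·cc = fcc, fcc·f = fccf, …
Continuing: fccffccfccf · fccffcc gives term 7.

fccffccfccffccffcc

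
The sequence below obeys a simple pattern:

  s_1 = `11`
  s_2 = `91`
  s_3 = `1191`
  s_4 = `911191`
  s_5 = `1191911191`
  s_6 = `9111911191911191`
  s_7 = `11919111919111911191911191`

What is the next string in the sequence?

911191119191119111919111919111911191911191

Each term (from the third on) is the two preceding terms concatenated in order: term 3 = 11·91 = 1191.
The next term joins 9111911191911191 and 11919111919111911191911191.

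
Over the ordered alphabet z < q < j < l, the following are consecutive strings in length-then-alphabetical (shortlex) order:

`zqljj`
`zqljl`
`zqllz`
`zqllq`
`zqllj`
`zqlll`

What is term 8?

Continuing the enumeration 2 steps past zqlll: zqlll → zjzzz → (answer).

zjzzq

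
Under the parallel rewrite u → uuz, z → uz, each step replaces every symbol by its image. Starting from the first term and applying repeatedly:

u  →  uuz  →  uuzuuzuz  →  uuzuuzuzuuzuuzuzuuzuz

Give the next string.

uuzuuzuzuuzuuzuzuuzuzuuzuuzuzuuzuuzuzuuzuzuuzuuzuzuuzuz

φ(uuzuuzuzuuzuuzuzuuzuz) expands symbol-by-symbol to uuz uuz uz uuz uuz uz uuz uz uuz uuz uz uuz uuz uz uuz uz uuz uuz uz uuz uz; joining the 21 pieces gives the next term.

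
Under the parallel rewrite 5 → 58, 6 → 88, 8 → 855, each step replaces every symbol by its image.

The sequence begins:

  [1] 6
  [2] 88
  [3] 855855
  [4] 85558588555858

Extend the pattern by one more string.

8555858588555885585558585885558855

Applying the rule to each of the 14 symbols of 85558588555858 gives the pieces 855 58 58 58 855 58 855 855 58 58 58 855 58 855, which concatenate to the answer.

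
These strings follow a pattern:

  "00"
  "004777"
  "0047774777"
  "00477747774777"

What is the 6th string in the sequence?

Each term is the previous one with 4777 appended.
From 00477747774777, 2 further steps: 00477747774777 → 004777477747774777 → (answer).

0047774777477747774777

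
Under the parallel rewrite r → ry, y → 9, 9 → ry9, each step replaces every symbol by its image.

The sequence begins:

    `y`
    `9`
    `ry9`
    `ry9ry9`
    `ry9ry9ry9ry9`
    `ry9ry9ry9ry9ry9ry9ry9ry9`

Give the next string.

ry9ry9ry9ry9ry9ry9ry9ry9ry9ry9ry9ry9ry9ry9ry9ry9

Replace each of the 24 characters of ry9ry9ry9ry9ry9ry9ry9ry9 in place — ry 9 ry9 ry 9 ry9 ry 9 ry9 ry 9 ry9 ry 9 ry9 ry 9 ry9 ry 9 ry9 ry 9 ry9 — and concatenate.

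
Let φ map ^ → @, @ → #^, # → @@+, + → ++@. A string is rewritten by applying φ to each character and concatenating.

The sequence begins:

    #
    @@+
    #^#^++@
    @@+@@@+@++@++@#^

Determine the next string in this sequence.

Replace each of the 16 characters of @@+@@@+@++@++@#^ in place — #^ #^ ++@ #^ #^ #^ ++@ #^ ++@ ++@ #^ ++@ ++@ #^ @@+ @ — and concatenate.

#^#^++@#^#^#^++@#^++@++@#^++@++@#^@@+@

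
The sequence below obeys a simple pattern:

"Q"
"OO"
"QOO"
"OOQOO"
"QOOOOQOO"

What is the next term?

OOQOOQOOOOQOO

Each term (from the third on) is the two preceding terms concatenated in order: term 3 = Q·OO = QOO.
The next term joins OOQOO and QOOOOQOO.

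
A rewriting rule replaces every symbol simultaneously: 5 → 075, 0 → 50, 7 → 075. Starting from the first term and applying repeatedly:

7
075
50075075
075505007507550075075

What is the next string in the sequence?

5007507507550075505007507550075075075505007507550075075

φ(075505007507550075075) expands symbol-by-symbol to 50 075 075 075 50 075 50 50 075 075 50 075 075 075 50 50 075 075 50 075 075; joining the 21 pieces gives the next term.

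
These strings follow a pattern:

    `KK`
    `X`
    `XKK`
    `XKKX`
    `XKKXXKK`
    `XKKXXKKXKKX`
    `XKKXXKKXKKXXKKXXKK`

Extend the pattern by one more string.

XKKXXKKXKKXXKKXXKKXKKXXKKXKKX

This is a Fibonacci-style word recurrence s(k) = s(k−1)·s(k−2): e.g. X·KK = XKK.
So term 8 is XKKXXKKXKKXXKKXXKK·XKKXXKKXKKX.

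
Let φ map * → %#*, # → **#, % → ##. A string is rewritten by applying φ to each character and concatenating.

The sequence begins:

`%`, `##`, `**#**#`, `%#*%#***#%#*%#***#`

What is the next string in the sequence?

##**#%#*##**#%#*%#*%#***###**#%#*##**#%#*%#*%#***#

Applying the rule to each of the 18 symbols of %#*%#***#%#*%#***# gives the pieces ## **# %#* ## **# %#* %#* %#* **# ## **# %#* ## **# %#* %#* %#* **#, which concatenate to the answer.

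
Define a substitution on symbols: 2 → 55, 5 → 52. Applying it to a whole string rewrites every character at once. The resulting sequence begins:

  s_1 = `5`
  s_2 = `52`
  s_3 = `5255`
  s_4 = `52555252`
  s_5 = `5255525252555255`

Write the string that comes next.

φ(5255525252555255) expands symbol-by-symbol to 52 55 52 52 52 55 52 55 52 55 52 52 52 55 52 52; joining the 16 pieces gives the next term.

52555252525552555255525252555252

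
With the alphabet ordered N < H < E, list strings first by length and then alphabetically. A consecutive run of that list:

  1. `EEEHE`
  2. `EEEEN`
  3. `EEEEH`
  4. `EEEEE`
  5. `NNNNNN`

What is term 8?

Continuing the enumeration 3 steps past NNNNNN: NNNNNN → NNNNNH → NNNNNE → (answer).

NNNNHN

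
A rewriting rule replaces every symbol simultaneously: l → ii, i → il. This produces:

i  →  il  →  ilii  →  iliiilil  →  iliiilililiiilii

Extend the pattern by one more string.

iliiilililiiiliiiliiilililiiilil

φ(iliiilililiiilii) expands symbol-by-symbol to il ii il il il ii il ii il ii il il il ii il il; joining the 16 pieces gives the next term.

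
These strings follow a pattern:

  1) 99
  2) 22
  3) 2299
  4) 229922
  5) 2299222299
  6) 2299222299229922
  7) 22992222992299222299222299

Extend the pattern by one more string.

This is a Fibonacci-style word recurrence s(k) = s(k−1)·s(k−2): e.g. 22·99 = 2299.
The next term joins 22992222992299222299222299 and 2299222299229922.

229922229922992222992222992299222299229922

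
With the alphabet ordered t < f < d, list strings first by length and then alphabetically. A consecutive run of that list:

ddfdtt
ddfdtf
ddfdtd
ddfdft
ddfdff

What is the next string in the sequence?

ddfdfd

Treat ddfdff as a base-3 numeral over the given alphabet and add one, carrying through any trailing d's.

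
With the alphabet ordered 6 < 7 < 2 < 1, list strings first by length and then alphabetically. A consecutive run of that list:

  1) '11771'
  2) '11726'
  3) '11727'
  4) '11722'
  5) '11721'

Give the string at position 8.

11712

Advancing 3 positions from 11721 through 11721 → 11716 → 11717 reaches term 8.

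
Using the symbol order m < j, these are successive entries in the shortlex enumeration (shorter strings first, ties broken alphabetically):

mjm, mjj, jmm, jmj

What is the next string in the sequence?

Find the rightmost character of jmj below j, bump it to the next letter, and reset everything to its right to m.

jjm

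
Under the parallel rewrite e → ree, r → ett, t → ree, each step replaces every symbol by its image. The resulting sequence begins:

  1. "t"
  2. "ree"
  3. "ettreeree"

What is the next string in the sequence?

reereereeettreereeettreeree

Expanding ettreeree: e→ree, t→ree, t→ree, r→ett, e→ree, e→ree, r→ett, e→ree, e→ree. Concatenated: ree ree ree ett ree ree ett ree ree.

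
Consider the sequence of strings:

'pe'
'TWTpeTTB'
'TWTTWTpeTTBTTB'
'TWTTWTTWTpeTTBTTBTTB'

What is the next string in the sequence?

Every step adds TWT to the front and TTB to the end of the previous string.
One more step from TWTTWTTWTpeTTBTTBTTB gives the answer.

TWTTWTTWTTWTpeTTBTTBTTBTTB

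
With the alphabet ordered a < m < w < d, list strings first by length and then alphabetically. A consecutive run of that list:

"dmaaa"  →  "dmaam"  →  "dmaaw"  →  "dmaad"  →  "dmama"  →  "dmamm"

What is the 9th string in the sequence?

Advancing 3 positions from dmamm through dmamm → dmamw → dmamd reaches term 9.

dmawa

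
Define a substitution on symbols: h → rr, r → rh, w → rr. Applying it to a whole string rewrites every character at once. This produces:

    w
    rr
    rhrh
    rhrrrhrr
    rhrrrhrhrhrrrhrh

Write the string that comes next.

Rewriting the 16 symbols of rhrrrhrhrhrrrhrh one by one yields rh rr rh rh rh rr rh rr rh rr rh rh rh rr rh rr; concatenated:

rhrrrhrhrhrrrhrrrhrrrhrhrhrrrhrr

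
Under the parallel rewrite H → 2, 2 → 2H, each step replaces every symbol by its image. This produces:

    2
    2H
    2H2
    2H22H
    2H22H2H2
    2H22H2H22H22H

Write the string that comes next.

Applying the rule to each of the 13 symbols of 2H22H2H22H22H gives the pieces 2H 2 2H 2H 2 2H 2 2H 2H 2 2H 2H 2, which concatenate to the answer.

2H22H2H22H22H2H22H2H2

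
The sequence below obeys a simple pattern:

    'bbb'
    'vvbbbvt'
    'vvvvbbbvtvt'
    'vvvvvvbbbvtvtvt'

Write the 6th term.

Every step adds vv to the front and vt to the end of the previous string.
From vvvvvvbbbvtvtvt, 2 further steps: vvvvvvbbbvtvtvt → vvvvvvvvbbbvtvtvtvt → (answer).

vvvvvvvvvvbbbvtvtvtvtvt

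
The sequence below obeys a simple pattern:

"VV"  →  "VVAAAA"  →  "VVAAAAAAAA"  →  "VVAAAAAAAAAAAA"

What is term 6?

The strings grow by a fixed suffix AAAA each time.
From VVAAAAAAAAAAAA, 2 further steps: VVAAAAAAAAAAAA → VVAAAAAAAAAAAAAAAA → (answer).

VVAAAAAAAAAAAAAAAAAAAA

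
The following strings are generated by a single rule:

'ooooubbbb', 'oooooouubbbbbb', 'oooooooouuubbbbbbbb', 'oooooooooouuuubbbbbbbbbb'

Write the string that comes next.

oooooooooooouuuuubbbbbbbbbbbb

Term n consists of 2n o's, followed by n-1 u's, followed by 2n b's, where the shown terms are n = 2, 3, 4, 5.
Setting n = 6 gives 12, 5, 12 characters in each block.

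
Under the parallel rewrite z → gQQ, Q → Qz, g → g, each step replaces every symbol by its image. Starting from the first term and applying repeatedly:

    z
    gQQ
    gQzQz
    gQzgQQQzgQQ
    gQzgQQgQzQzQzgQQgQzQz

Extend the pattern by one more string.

Applying the rule to each of the 21 symbols of gQzgQQgQzQzQzgQQgQzQz gives the pieces g Qz gQQ g Qz Qz g Qz gQQ Qz gQQ Qz gQQ g Qz Qz g Qz gQQ Qz gQQ, which concatenate to the answer.

gQzgQQgQzQzgQzgQQQzgQQQzgQQgQzQzgQzgQQQzgQQ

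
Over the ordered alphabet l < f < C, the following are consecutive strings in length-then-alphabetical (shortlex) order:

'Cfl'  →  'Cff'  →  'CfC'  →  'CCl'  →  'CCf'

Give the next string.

CCC

Treat CCf as a base-3 numeral over the given alphabet and add one, carrying through any trailing C's.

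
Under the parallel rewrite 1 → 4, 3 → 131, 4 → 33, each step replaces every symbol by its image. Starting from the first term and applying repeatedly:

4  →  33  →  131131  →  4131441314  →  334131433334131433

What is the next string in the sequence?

131131334131433131131131131334131433131131

Applying the rule to each of the 18 symbols of 334131433334131433 gives the pieces 131 131 33 4 131 4 33 131 131 131 131 33 4 131 4 33 131 131, which concatenate to the answer.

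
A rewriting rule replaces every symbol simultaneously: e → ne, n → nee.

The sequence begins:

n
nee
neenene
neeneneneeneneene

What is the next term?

Rewriting the 17 symbols of neeneneneeneneene one by one yields nee ne ne nee ne nee ne nee ne ne nee ne nee ne ne nee ne; concatenated:

neeneneneeneneeneneeneneneeneneeneneneene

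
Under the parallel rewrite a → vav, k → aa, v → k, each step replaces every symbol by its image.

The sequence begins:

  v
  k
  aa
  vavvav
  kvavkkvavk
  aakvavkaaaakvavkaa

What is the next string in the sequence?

Applying the rule to each of the 18 symbols of aakvavkaaaakvavkaa gives the pieces vav vav aa k vav k aa vav vav vav vav aa k vav k aa vav vav, which concatenate to the answer.

vavvavaakvavkaavavvavvavvavaakvavkaavavvav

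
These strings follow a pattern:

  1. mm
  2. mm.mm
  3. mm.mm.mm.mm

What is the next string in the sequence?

Every step duplicates the string with '.' between the halves.
Doubling mm.mm.mm.mm with '.' between the halves:

mm.mm.mm.mm.mm.mm.mm.mm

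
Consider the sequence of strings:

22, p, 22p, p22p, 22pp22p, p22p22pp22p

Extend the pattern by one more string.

Each term (from the third on) is the two preceding terms concatenated in order: term 3 = 22·p = 22p.
The next term joins 22pp22p and p22p22pp22p.

22pp22pp22p22pp22p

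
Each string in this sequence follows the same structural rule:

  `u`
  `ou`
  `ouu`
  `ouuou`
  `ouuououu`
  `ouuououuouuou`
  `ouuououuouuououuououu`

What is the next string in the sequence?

From term 3 onward, concatenate the last term with the second-to-last: ou·u = ouu, ouu·ou = ouuou, …
The next term joins ouuououuouuououuououu and ouuououuouuou.

ouuououuouuououuououuouuououuouuou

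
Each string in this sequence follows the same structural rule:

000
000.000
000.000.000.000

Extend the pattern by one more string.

000.000.000.000.000.000.000.000

Each string is two copies of the previous one joined by '.'.
So the next term is two copies of 000.000.000.000 with '.' between the halves.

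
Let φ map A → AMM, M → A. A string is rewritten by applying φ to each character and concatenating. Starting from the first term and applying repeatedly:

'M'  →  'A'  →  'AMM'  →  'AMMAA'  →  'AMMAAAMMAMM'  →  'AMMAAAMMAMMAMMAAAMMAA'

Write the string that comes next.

Replace each of the 21 characters of AMMAAAMMAMMAMMAAAMMAA in place — AMM A A AMM AMM AMM A A AMM A A AMM A A AMM AMM AMM A A AMM AMM — and concatenate.

AMMAAAMMAMMAMMAAAMMAAAMMAAAMMAMMAMMAAAMMAMM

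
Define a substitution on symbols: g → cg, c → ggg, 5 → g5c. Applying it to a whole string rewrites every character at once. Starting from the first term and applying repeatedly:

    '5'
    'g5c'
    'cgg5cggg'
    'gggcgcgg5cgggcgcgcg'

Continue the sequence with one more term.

cgcgcggggcggggcgcgg5cgggcgcgcggggcggggcggggcg

Applying the rule to each of the 19 symbols of gggcgcgg5cgggcgcgcg gives the pieces cg cg cg ggg cg ggg cg cg g5c ggg cg cg cg ggg cg ggg cg ggg cg, which concatenate to the answer.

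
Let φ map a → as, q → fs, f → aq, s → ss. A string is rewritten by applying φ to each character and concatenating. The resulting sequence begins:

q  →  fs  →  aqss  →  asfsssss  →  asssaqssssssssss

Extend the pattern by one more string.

Applying the rule to each of the 16 symbols of asssaqssssssssss gives the pieces as ss ss ss as fs ss ss ss ss ss ss ss ss ss ss, which concatenate to the answer.

asssssssasfsssssssssssssssssssss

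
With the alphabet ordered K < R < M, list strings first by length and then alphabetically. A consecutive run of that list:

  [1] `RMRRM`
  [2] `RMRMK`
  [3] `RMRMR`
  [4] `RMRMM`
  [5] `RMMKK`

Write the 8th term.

RMMRK

Stepping forward 3 times from RMMKK: RMMKK → RMMKR → RMMKM, then the target.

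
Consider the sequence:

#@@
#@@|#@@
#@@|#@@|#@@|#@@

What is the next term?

s(k+1) = s(k)·|·s(k) — each term doubles the last with '|' between the halves.
Doubling #@@|#@@|#@@|#@@ with '|' between the halves:

#@@|#@@|#@@|#@@|#@@|#@@|#@@|#@@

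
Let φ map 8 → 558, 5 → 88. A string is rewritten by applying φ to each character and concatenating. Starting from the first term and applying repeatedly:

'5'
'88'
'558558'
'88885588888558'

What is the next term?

Rewriting the 14 symbols of 88885588888558 one by one yields 558 558 558 558 88 88 558 558 558 558 558 88 88 558; concatenated:

55855855855888885585585585585588888558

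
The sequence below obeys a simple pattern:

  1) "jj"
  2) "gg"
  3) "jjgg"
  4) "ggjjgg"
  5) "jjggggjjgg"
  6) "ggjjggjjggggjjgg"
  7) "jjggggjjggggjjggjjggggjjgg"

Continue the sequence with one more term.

ggjjggjjggggjjggjjggggjjggggjjggjjggggjjgg

From term 3 onward, concatenate the second-to-last term with the last: jj·gg = jjgg, gg·jjgg = ggjjgg, …
So term 8 is ggjjggjjggggjjgg·jjggggjjggggjjggjjggggjjgg.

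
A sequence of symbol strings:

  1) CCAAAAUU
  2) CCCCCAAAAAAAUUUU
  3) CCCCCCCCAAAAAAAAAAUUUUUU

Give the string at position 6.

Reading off run lengths: C runs 2, 5, 8; A runs 4, 7, 10; U runs 2, 4, 6 — each is linear in n (n = 1, 2, …).
At n = 6 the blocks have lengths 17, 19, 12.

CCCCCCCCCCCCCCCCCAAAAAAAAAAAAAAAAAAAUUUUUUUUUUUU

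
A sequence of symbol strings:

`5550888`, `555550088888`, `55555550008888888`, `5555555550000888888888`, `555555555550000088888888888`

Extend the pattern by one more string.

Each string has the form 5^{2n+1} 0^{n} 8^{2n+1} (n = 1, 2, …).
Setting n = 6 gives 13, 6, 13 characters in each block.

55555555555550000008888888888888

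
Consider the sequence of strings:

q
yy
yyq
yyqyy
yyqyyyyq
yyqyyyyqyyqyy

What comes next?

From term 3 onward, concatenate the last term with the second-to-last: yy·q = yyq, yyq·yy = yyqyy, …
The next term joins yyqyyyyqyyqyy and yyqyyyyq.

yyqyyyyqyyqyyyyqyyyyq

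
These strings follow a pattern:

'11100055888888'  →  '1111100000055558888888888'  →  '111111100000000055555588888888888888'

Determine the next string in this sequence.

11111111100000000000055555555888888888888888888

Each string has the form 1^{2n+1} 0^{3n} 5^{2n} 8^{4n+2} (n = 1, 2, …).
At n = 4 the blocks have lengths 9, 12, 8, 18.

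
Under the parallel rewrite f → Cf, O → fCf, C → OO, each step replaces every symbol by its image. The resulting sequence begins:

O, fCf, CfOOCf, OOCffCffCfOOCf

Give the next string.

φ(OOCffCffCfOOCf) expands symbol-by-symbol to fCf fCf OO Cf Cf OO Cf Cf OO Cf fCf fCf OO Cf; joining the 14 pieces gives the next term.

fCffCfOOCfCfOOCfCfOOCffCffCfOOCf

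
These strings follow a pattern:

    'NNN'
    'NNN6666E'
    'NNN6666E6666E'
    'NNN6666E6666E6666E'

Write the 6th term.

Every step adds 6666E to the end: s(k+1) = s(k)·6666E.
From NNN6666E6666E6666E, 2 further steps: NNN6666E6666E6666E → NNN6666E6666E6666E6666E → (answer).

NNN6666E6666E6666E6666E6666E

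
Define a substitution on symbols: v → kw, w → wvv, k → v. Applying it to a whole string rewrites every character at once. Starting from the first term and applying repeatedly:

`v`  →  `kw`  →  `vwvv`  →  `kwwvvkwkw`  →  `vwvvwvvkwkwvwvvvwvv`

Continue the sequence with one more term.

kwwvvkwkwwvvkwkwvwvvvwvvkwwvvkwkwkwwvvkwkw

φ(vwvvwvvkwkwvwvvvwvv) expands symbol-by-symbol to kw wvv kw kw wvv kw kw v wvv v wvv kw wvv kw kw kw wvv kw kw; joining the 19 pieces gives the next term.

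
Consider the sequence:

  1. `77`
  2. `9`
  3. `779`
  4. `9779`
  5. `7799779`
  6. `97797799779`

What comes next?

Each term (from the third on) is the two preceding terms concatenated in order: term 3 = 77·9 = 779.
The next term joins 7799779 and 97797799779.

779977997797799779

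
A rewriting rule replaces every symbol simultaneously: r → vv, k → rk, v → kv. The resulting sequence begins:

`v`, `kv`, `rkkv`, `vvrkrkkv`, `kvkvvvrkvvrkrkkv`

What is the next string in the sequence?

φ(kvkvvvrkvvrkrkkv) expands symbol-by-symbol to rk kv rk kv kv kv vv rk kv kv vv rk vv rk rk kv; joining the 16 pieces gives the next term.

rkkvrkkvkvkvvvrkkvkvvvrkvvrkrkkv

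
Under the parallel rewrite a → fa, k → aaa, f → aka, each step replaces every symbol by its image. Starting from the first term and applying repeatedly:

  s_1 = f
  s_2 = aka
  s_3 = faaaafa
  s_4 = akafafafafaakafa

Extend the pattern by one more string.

Rewriting the 16 symbols of akafafafafaakafa one by one yields fa aaa fa aka fa aka fa aka fa aka fa fa aaa fa aka fa; concatenated:

faaaafaakafaakafaakafaakafafaaaafaakafa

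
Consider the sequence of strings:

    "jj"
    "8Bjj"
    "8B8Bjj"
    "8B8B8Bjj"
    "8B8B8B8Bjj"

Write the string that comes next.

Every step adds 8B at the front: s(k+1) = 8B·s(k).
Applying this once more to 8B8B8B8Bjj:

8B8B8B8B8Bjj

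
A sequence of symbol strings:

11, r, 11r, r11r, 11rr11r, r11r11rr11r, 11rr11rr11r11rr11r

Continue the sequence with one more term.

r11r11rr11r11rr11rr11r11rr11r

Each term (from the third on) is the two preceding terms concatenated in order: term 3 = 11·r = 11r.
So term 8 is r11r11rr11r·11rr11rr11r11rr11r.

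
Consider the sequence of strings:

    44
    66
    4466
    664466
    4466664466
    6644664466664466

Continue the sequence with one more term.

44666644666644664466664466

Each term (from the third on) is the two preceding terms concatenated in order: term 3 = 44·66 = 4466.
Continuing: 4466664466 · 6644664466664466 gives term 7.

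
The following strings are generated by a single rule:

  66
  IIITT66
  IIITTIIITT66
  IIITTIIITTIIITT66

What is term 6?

IIITTIIITTIIITTIIITTIIITT66

The strings grow by a fixed prefix IIITT each time.
From IIITTIIITTIIITT66, 2 further steps: IIITTIIITTIIITT66 → IIITTIIITTIIITTIIITT66 → (answer).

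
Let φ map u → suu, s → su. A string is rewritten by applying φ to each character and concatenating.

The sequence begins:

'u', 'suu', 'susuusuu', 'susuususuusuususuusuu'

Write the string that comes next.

Rewriting the 21 symbols of susuususuusuususuusuu one by one yields su suu su suu suu su suu su suu suu su suu suu su suu su suu suu su suu suu; concatenated:

susuususuusuususuususuusuususuusuususuususuusuususuusuu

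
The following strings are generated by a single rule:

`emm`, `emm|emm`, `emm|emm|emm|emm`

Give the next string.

emm|emm|emm|emm|emm|emm|emm|emm

Each string is two copies of the previous one joined by '|'.
So the next term is two copies of emm|emm|emm|emm with '|' between the halves.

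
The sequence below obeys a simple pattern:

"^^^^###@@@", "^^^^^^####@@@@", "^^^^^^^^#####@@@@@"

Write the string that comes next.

^^^^^^^^^^######@@@@@@

Each string has the form ^^{2n} #^{n+1} @^{n+1}, where the shown terms are n = 2, 3, 4.
Setting n = 5 gives 10, 6, 6 characters in each block.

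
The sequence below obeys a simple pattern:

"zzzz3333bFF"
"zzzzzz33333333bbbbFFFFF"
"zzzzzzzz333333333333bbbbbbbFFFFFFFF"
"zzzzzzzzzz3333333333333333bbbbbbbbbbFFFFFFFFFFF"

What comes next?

Reading off run lengths: z runs 4, 6, 8, 10; 3 runs 4, 8, 12, 16; b runs 1, 4, 7, 10; F runs 2, 5, 8, 11 — each is linear in n (n = 1, 2, …).
At n = 5 the blocks have lengths 12, 20, 13, 14.

zzzzzzzzzzzz33333333333333333333bbbbbbbbbbbbbFFFFFFFFFFFFFF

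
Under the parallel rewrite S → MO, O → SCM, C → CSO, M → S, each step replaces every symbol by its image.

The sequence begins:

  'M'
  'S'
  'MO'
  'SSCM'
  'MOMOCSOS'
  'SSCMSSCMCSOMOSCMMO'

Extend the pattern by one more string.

MOMOCSOSMOMOCSOSCSOMOSCMSSCMMOCSOSSSCM

Replace each of the 18 characters of SSCMSSCMCSOMOSCMMO in place — MO MO CSO S MO MO CSO S CSO MO SCM S SCM MO CSO S S SCM — and concatenate.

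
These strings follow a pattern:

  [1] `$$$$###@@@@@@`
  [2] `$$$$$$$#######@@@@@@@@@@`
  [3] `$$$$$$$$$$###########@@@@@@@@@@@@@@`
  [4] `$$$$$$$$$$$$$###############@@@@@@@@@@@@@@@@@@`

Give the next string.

$$$$$$$$$$$$$$$$###################@@@@@@@@@@@@@@@@@@@@@@

Reading off run lengths: $ runs 4, 7, 10, 13; # runs 3, 7, 11, 15; @ runs 6, 10, 14, 18 — each is linear in n (n = 1, 2, …).
At n = 5 the blocks have lengths 16, 19, 22.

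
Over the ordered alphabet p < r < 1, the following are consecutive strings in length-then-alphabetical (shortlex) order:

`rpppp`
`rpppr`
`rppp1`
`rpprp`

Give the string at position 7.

rpp1p

Advancing 3 positions from rpprp through rpprp → rpprr → rppr1 reaches term 7.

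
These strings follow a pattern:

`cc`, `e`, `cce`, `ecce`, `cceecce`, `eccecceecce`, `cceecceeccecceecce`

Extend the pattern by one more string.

eccecceeccecceecceeccecceecce

From term 3 onward, concatenate the second-to-last term with the last: cc·e = cce, e·cce = ecce, …
Continuing: eccecceecce · cceecceeccecceecce gives term 8.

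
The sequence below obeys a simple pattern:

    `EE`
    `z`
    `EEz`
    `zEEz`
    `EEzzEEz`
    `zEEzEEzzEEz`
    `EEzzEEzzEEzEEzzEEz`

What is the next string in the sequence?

zEEzEEzzEEzEEzzEEzzEEzEEzzEEz

This is a Fibonacci-style word recurrence s(k) = s(k−2)·s(k−1): e.g. EE·z = EEz.
Continuing: zEEzEEzzEEz · EEzzEEzzEEzEEzzEEz gives term 8.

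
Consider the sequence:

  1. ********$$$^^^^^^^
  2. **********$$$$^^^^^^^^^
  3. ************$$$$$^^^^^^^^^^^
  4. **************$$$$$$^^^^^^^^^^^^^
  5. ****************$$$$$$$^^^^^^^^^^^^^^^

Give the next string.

******************$$$$$$$$^^^^^^^^^^^^^^^^^

The n-th term is 2n+2 *'s then n $'s then 2n+1 ^'s, where the shown terms are n = 3, 4, 5, 6, 7.
For the next term, n = 8, so the run lengths are 18, 8, 17.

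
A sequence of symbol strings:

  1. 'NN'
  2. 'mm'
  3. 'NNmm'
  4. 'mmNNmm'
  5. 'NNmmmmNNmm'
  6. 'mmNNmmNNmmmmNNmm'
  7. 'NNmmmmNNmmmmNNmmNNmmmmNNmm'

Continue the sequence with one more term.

From term 3 onward, concatenate the second-to-last term with the last: NN·mm = NNmm, mm·NNmm = mmNNmm, …
So term 8 is mmNNmmNNmmmmNNmm·NNmmmmNNmmmmNNmmNNmmmmNNmm.

mmNNmmNNmmmmNNmmNNmmmmNNmmmmNNmmNNmmmmNNmm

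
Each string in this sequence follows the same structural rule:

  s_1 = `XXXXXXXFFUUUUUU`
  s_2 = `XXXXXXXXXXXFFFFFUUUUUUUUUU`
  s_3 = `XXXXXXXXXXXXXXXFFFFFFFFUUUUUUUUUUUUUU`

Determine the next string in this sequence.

XXXXXXXXXXXXXXXXXXXFFFFFFFFFFFUUUUUUUUUUUUUUUUUU

Term n consists of 4n+3 X's, followed by 3n-1 F's, followed by 4n+2 U's (n = 1, 2, …).
For the next term, n = 4, so the run lengths are 19, 11, 18.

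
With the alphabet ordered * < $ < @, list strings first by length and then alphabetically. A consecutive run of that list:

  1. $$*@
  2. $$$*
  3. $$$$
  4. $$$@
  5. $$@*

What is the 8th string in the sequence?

Continuing the enumeration 3 steps past $$@*: $$@* → $$@$ → $$@@ → (answer).

$@**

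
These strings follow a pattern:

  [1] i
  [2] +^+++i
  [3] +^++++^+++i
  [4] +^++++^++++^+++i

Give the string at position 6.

+^++++^++++^++++^++++^+++i

Each term is the previous one with +^+++ prepended.
From +^++++^++++^+++i, 2 further steps: +^++++^++++^+++i → +^++++^++++^++++^+++i → (answer).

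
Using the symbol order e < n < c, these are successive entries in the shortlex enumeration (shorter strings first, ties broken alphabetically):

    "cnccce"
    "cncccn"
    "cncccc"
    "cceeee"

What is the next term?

cceeen

Treat cceeee as a base-3 numeral over the given alphabet and add one, carrying through any trailing c's.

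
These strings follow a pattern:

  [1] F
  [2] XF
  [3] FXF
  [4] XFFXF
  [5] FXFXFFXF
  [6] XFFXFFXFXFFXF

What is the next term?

FXFXFFXFXFFXFFXFXFFXF

Each term (from the third on) is the two preceding terms concatenated in order: term 3 = F·XF = FXF.
So term 7 is FXFXFFXF·XFFXFFXFXFFXF.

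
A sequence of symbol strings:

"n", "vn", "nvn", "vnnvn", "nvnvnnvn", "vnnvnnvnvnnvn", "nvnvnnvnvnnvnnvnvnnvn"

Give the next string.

vnnvnnvnvnnvnnvnvnnvnvnnvnnvnvnnvn

From term 3 onward, concatenate the second-to-last term with the last: n·vn = nvn, vn·nvn = vnnvn, …
Continuing: vnnvnnvnvnnvn · nvnvnnvnvnnvnnvnvnnvn gives term 8.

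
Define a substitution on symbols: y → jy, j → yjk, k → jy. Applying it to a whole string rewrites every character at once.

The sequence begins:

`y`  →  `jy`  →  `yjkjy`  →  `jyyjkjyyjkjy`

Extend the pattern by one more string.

Expanding jyyjkjyyjkjy: j→yjk, y→jy, y→jy, j→yjk, k→jy, j→yjk, y→jy, y→jy, j→yjk, k→jy, j→yjk, y→jy. Concatenated: yjk jy jy yjk jy yjk jy jy yjk jy yjk jy.

yjkjyjyyjkjyyjkjyjyyjkjyyjkjy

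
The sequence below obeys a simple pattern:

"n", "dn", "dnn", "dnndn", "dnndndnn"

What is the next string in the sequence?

From term 3 onward, concatenate the last term with the second-to-last: dn·n = dnn, dnn·dn = dnndn, …
The next term joins dnndndnn and dnndn.

dnndndnndnndn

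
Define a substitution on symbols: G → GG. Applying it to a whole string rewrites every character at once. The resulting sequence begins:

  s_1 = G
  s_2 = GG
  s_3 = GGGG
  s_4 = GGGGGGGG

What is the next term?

GGGGGGGGGGGGGGGG

Rewriting each symbol of GGGGGGGG: G→GG, G→GG, G→GG, G→GG, G→GG, G→GG, G→GG, G→GG, which concatenates to GG GG GG GG GG GG GG GG.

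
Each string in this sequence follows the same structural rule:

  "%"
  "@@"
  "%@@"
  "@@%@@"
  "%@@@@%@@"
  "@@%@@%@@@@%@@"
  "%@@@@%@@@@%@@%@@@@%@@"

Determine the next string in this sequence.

@@%@@%@@@@%@@%@@@@%@@@@%@@%@@@@%@@

Each term (from the third on) is the two preceding terms concatenated in order: term 3 = %·@@ = %@@.
The next term joins @@%@@%@@@@%@@ and %@@@@%@@@@%@@%@@@@%@@.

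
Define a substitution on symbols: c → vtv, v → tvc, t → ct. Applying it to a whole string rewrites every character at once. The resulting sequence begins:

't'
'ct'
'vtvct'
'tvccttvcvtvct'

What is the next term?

Rewriting the 13 symbols of tvccttvcvtvct one by one yields ct tvc vtv vtv ct ct tvc vtv tvc ct tvc vtv ct; concatenated:

cttvcvtvvtvctcttvcvtvtvccttvcvtvct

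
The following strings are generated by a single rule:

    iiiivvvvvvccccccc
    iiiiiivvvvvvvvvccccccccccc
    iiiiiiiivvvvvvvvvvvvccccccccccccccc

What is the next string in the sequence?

The n-th term is 2n i's then 3n v's then 4n-1 c's, where the shown terms are n = 2, 3, 4.
Setting n = 5 gives 10, 15, 19 characters in each block.

iiiiiiiiiivvvvvvvvvvvvvvvccccccccccccccccccc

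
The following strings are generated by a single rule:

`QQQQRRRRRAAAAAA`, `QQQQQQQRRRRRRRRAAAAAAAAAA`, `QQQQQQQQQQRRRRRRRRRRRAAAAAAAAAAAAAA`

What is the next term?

QQQQQQQQQQQQQRRRRRRRRRRRRRRAAAAAAAAAAAAAAAAAA

The n-th term is 3n-2 Q's then 3n-1 R's then 4n-2 A's, where the shown terms are n = 2, 3, 4.
At n = 5 the blocks have lengths 13, 14, 18.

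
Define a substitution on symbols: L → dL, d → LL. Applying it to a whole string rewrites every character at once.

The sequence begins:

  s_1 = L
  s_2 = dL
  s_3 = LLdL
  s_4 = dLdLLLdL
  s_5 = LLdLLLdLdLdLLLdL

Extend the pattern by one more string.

φ(LLdLLLdLdLdLLLdL) expands symbol-by-symbol to dL dL LL dL dL dL LL dL LL dL LL dL dL dL LL dL; joining the 16 pieces gives the next term.

dLdLLLdLdLdLLLdLLLdLLLdLdLdLLLdL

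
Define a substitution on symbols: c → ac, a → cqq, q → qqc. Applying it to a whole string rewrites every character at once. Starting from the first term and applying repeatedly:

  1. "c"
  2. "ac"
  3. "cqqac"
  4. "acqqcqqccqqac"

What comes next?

Replace each of the 13 characters of acqqcqqccqqac in place — cqq ac qqc qqc ac qqc qqc ac ac qqc qqc cqq ac — and concatenate.

cqqacqqcqqcacqqcqqcacacqqcqqccqqac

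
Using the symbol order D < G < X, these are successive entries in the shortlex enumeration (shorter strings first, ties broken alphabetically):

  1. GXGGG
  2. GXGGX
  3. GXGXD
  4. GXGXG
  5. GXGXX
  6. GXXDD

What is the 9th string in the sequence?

GXXGD

Continuing the enumeration 3 steps past GXXDD: GXXDD → GXXDG → GXXDX → (answer).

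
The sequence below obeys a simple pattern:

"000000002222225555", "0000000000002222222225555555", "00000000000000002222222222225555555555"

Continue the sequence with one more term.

000000000000000000002222222222222225555555555555

Reading off run lengths: 0 runs 8, 12, 16; 2 runs 6, 9, 12; 5 runs 4, 7, 10 — each is linear in n, where the shown terms are n = 2, 3, 4.
Setting n = 5 gives 20, 15, 13 characters in each block.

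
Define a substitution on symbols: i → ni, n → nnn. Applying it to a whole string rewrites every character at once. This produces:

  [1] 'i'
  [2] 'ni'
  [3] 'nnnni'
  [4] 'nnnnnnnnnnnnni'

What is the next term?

Replace each of the 14 characters of nnnnnnnnnnnnni in place — nnn nnn nnn nnn nnn nnn nnn nnn nnn nnn nnn nnn nnn ni — and concatenate.

nnnnnnnnnnnnnnnnnnnnnnnnnnnnnnnnnnnnnnnni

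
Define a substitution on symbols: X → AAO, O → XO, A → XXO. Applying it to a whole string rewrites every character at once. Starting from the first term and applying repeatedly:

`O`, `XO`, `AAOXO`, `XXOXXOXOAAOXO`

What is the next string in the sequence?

Rewriting the 13 symbols of XXOXXOXOAAOXO one by one yields AAO AAO XO AAO AAO XO AAO XO XXO XXO XO AAO XO; concatenated:

AAOAAOXOAAOAAOXOAAOXOXXOXXOXOAAOXO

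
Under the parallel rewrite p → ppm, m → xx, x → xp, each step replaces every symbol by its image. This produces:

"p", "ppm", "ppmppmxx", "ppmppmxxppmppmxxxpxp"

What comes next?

φ(ppmppmxxppmppmxxxpxp) expands symbol-by-symbol to ppm ppm xx ppm ppm xx xp xp ppm ppm xx ppm ppm xx xp xp xp ppm xp ppm; joining the 20 pieces gives the next term.

ppmppmxxppmppmxxxpxpppmppmxxppmppmxxxpxpxpppmxpppm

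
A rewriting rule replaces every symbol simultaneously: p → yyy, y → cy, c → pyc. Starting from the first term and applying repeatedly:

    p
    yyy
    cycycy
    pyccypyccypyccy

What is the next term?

yyycypycpyccyyyycypycpyccyyyycypycpyccy

Replace each of the 15 characters of pyccypyccypyccy in place — yyy cy pyc pyc cy yyy cy pyc pyc cy yyy cy pyc pyc cy — and concatenate.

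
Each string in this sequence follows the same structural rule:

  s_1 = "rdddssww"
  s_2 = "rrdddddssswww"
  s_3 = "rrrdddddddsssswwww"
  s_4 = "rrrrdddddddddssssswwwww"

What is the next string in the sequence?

Reading off run lengths: r runs 1, 2, 3, 4; d runs 3, 5, 7, 9; s runs 2, 3, 4, 5; w runs 2, 3, 4, 5 — each is linear in n (n = 1, 2, …).
At n = 5 the blocks have lengths 5, 11, 6, 6.

rrrrrdddddddddddsssssswwwwww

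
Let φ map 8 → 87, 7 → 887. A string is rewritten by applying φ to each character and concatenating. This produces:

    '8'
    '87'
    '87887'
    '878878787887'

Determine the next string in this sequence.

Apply φ to 878878787887 symbol by symbol: 8→87, 7→887, 8→87, 8→87, 7→887, 8→87, 7→887, 8→87, 7→887, 8→87, 8→87, 7→887; joined: 87 887 87 87 887 87 887 87 887 87 87 887.

87887878788787887878878787887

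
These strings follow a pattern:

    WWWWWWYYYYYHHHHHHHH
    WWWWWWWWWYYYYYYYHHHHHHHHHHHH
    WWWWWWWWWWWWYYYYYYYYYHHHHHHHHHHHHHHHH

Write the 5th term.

Reading off run lengths: W runs 6, 9, 12; Y runs 5, 7, 9; H runs 8, 12, 16 — each is linear in n, where the shown terms are n = 2, 3, 4.
For term 5, n = 6, so the run lengths are 18, 13, 24.

WWWWWWWWWWWWWWWWWWYYYYYYYYYYYYYHHHHHHHHHHHHHHHHHHHHHHHH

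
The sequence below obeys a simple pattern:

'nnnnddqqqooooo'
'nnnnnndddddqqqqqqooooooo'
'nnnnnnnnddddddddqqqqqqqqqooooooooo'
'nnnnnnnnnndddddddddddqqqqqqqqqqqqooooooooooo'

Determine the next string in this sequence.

nnnnnnnnnnnnddddddddddddddqqqqqqqqqqqqqqqooooooooooooo

Each string has the form n^{2n+2} d^{3n-1} q^{3n} o^{2n+3} (n = 1, 2, …).
Setting n = 5 gives 12, 14, 15, 13 characters in each block.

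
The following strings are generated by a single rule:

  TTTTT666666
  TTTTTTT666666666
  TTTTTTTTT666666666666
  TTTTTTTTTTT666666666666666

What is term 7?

TTTTTTTTTTTTTTTTT666666666666666666666666

Each string has the form T^{2n+1} 6^{3n}, where the shown terms are n = 2, 3, 4, 5.
At n = 8 the blocks have lengths 17, 24.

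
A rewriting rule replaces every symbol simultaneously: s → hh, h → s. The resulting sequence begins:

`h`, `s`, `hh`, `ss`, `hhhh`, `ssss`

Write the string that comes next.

Rewriting each symbol of ssss: s→hh, s→hh, s→hh, s→hh, which concatenates to hh hh hh hh.

hhhhhhhh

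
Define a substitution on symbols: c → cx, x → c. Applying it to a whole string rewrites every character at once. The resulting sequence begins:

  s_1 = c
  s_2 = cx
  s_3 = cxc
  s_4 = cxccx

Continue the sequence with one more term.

cxccxcxc

Apply φ to cxccx symbol by symbol: c→cx, x→c, c→cx, c→cx, x→c; joined: cx c cx cx c.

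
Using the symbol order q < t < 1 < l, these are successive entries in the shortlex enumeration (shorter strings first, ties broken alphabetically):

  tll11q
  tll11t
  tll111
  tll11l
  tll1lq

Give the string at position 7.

Advancing 2 positions from tll1lq through tll1lq → tll1lt reaches term 7.

tll1l1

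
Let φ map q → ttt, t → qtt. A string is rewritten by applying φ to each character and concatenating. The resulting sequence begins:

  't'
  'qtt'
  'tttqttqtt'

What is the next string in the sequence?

Rewriting each symbol of tttqttqtt: t→qtt, t→qtt, t→qtt, q→ttt, t→qtt, t→qtt, q→ttt, t→qtt, t→qtt, which concatenates to qtt qtt qtt ttt qtt qtt ttt qtt qtt.

qttqttqtttttqttqtttttqttqtt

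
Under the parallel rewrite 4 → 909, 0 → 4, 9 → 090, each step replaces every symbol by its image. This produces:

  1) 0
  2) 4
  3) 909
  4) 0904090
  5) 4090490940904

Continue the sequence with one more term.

90940904909090409090940904909

φ(4090490940904) expands symbol-by-symbol to 909 4 090 4 909 090 4 090 909 4 090 4 909; joining the 13 pieces gives the next term.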